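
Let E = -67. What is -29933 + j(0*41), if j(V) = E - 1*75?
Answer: -30075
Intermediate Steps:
j(V) = -142 (j(V) = -67 - 1*75 = -67 - 75 = -142)
-29933 + j(0*41) = -29933 - 142 = -30075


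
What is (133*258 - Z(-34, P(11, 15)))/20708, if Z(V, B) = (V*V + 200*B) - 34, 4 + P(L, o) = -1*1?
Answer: 8548/5177 ≈ 1.6511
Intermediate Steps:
P(L, o) = -5 (P(L, o) = -4 - 1*1 = -4 - 1 = -5)
Z(V, B) = -34 + V**2 + 200*B (Z(V, B) = (V**2 + 200*B) - 34 = -34 + V**2 + 200*B)
(133*258 - Z(-34, P(11, 15)))/20708 = (133*258 - (-34 + (-34)**2 + 200*(-5)))/20708 = (34314 - (-34 + 1156 - 1000))*(1/20708) = (34314 - 1*122)*(1/20708) = (34314 - 122)*(1/20708) = 34192*(1/20708) = 8548/5177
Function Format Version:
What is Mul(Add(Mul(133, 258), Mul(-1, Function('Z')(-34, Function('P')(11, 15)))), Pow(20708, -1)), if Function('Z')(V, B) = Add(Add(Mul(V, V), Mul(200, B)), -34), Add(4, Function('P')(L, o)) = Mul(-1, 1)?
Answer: Rational(8548, 5177) ≈ 1.6511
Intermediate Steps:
Function('P')(L, o) = -5 (Function('P')(L, o) = Add(-4, Mul(-1, 1)) = Add(-4, -1) = -5)
Function('Z')(V, B) = Add(-34, Pow(V, 2), Mul(200, B)) (Function('Z')(V, B) = Add(Add(Pow(V, 2), Mul(200, B)), -34) = Add(-34, Pow(V, 2), Mul(200, B)))
Mul(Add(Mul(133, 258), Mul(-1, Function('Z')(-34, Function('P')(11, 15)))), Pow(20708, -1)) = Mul(Add(Mul(133, 258), Mul(-1, Add(-34, Pow(-34, 2), Mul(200, -5)))), Pow(20708, -1)) = Mul(Add(34314, Mul(-1, Add(-34, 1156, -1000))), Rational(1, 20708)) = Mul(Add(34314, Mul(-1, 122)), Rational(1, 20708)) = Mul(Add(34314, -122), Rational(1, 20708)) = Mul(34192, Rational(1, 20708)) = Rational(8548, 5177)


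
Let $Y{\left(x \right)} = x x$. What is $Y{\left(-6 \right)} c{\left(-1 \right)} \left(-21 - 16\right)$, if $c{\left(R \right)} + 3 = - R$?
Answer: $2664$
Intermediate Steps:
$c{\left(R \right)} = -3 - R$
$Y{\left(x \right)} = x^{2}$
$Y{\left(-6 \right)} c{\left(-1 \right)} \left(-21 - 16\right) = \left(-6\right)^{2} \left(-3 - -1\right) \left(-21 - 16\right) = 36 \left(-3 + 1\right) \left(-37\right) = 36 \left(-2\right) \left(-37\right) = \left(-72\right) \left(-37\right) = 2664$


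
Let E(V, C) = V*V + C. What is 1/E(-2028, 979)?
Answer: 1/4113763 ≈ 2.4309e-7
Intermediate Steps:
E(V, C) = C + V**2 (E(V, C) = V**2 + C = C + V**2)
1/E(-2028, 979) = 1/(979 + (-2028)**2) = 1/(979 + 4112784) = 1/4113763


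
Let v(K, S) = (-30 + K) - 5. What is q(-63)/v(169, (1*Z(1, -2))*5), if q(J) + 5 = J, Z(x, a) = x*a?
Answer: -34/67 ≈ -0.50746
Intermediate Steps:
Z(x, a) = a*x
v(K, S) = -35 + K
q(J) = -5 + J
q(-63)/v(169, (1*Z(1, -2))*5) = (-5 - 63)/(-35 + 169) = -68/134 = -68*1/134 = -34/67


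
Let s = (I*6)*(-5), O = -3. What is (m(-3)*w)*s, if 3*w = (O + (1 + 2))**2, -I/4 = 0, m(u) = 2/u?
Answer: 0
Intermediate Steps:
I = 0 (I = -4*0 = 0)
w = 0 (w = (-3 + (1 + 2))**2/3 = (-3 + 3)**2/3 = (1/3)*0**2 = (1/3)*0 = 0)
s = 0 (s = (0*6)*(-5) = 0*(-5) = 0)
(m(-3)*w)*s = ((2/(-3))*0)*0 = ((2*(-1/3))*0)*0 = -2/3*0*0 = 0*0 = 0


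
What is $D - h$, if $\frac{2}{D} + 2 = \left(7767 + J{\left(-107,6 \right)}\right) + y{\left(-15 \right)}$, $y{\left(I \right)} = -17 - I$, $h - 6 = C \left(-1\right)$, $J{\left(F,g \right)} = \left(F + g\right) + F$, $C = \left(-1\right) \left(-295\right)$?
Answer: $\frac{2183397}{7555} \approx 289.0$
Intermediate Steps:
$C = 295$
$J{\left(F,g \right)} = g + 2 F$
$h = -289$ ($h = 6 + 295 \left(-1\right) = 6 - 295 = -289$)
$D = \frac{2}{7555}$ ($D = \frac{2}{-2 + \left(\left(7767 + \left(6 + 2 \left(-107\right)\right)\right) - 2\right)} = \frac{2}{-2 + \left(\left(7767 + \left(6 - 214\right)\right) + \left(-17 + 15\right)\right)} = \frac{2}{-2 + \left(\left(7767 - 208\right) - 2\right)} = \frac{2}{-2 + \left(7559 - 2\right)} = \frac{2}{-2 + 7557} = \frac{2}{7555} \approx 0.00026473$)
$D - h = \frac{2}{7555} - -289 = \frac{2}{7555} + 289 = \frac{2183397}{7555}$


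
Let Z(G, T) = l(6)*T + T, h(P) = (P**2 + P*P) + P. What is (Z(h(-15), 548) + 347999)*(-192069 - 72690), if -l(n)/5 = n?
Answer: -87928317213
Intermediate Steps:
h(P) = P + 2*P**2 (h(P) = (P**2 + P**2) + P = 2*P**2 + P = P + 2*P**2)
l(n) = -5*n
Z(G, T) = -29*T (Z(G, T) = (-5*6)*T + T = -30*T + T = -29*T)
(Z(h(-15), 548) + 347999)*(-192069 - 72690) = (-29*548 + 347999)*(-192069 - 72690) = (-15892 + 347999)*(-264759) = 332107*(-264759) = -87928317213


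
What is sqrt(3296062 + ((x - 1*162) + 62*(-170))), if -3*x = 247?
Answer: sqrt(29567499)/3 ≈ 1812.5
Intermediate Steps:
x = -247/3 (x = -1/3*247 = -247/3 ≈ -82.333)
sqrt(3296062 + ((x - 1*162) + 62*(-170))) = sqrt(3296062 + ((-247/3 - 1*162) + 62*(-170))) = sqrt(3296062 + ((-247/3 - 162) - 10540)) = sqrt(3296062 + (-733/3 - 10540)) = sqrt(3296062 - 32353/3) = sqrt(9855833/3) = sqrt(29567499)/3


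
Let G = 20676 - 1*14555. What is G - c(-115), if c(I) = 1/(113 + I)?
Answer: 12243/2 ≈ 6121.5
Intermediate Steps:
G = 6121 (G = 20676 - 14555 = 6121)
G - c(-115) = 6121 - 1/(113 - 115) = 6121 - 1/(-2) = 6121 - 1*(-1/2) = 6121 + 1/2 = 12243/2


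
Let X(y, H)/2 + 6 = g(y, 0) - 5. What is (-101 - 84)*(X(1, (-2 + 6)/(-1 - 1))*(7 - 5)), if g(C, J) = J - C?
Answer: 8880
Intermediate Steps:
X(y, H) = -22 - 2*y (X(y, H) = -12 + 2*((0 - y) - 5) = -12 + 2*(-y - 5) = -12 + 2*(-5 - y) = -12 + (-10 - 2*y) = -22 - 2*y)
(-101 - 84)*(X(1, (-2 + 6)/(-1 - 1))*(7 - 5)) = (-101 - 84)*((-22 - 2*1)*(7 - 5)) = -185*(-22 - 2)*2 = -(-4440)*2 = -185*(-48) = 8880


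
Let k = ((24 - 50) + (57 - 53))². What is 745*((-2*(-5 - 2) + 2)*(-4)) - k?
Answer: -48164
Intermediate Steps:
k = 484 (k = (-26 + 4)² = (-22)² = 484)
745*((-2*(-5 - 2) + 2)*(-4)) - k = 745*((-2*(-5 - 2) + 2)*(-4)) - 1*484 = 745*((-2*(-7) + 2)*(-4)) - 484 = 745*((14 + 2)*(-4)) - 484 = 745*(16*(-4)) - 484 = 745*(-64) - 484 = -47680 - 484 = -48164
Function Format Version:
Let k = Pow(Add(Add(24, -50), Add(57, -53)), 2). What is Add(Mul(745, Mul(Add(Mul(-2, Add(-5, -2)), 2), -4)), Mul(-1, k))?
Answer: -48164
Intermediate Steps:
k = 484 (k = Pow(Add(-26, 4), 2) = Pow(-22, 2) = 484)
Add(Mul(745, Mul(Add(Mul(-2, Add(-5, -2)), 2), -4)), Mul(-1, k)) = Add(Mul(745, Mul(Add(Mul(-2, Add(-5, -2)), 2), -4)), Mul(-1, 484)) = Add(Mul(745, Mul(Add(Mul(-2, -7), 2), -4)), -484) = Add(Mul(745, Mul(Add(14, 2), -4)), -484) = Add(Mul(745, Mul(16, -4)), -484) = Add(Mul(745, -64), -484) = Add(-47680, -484) = -48164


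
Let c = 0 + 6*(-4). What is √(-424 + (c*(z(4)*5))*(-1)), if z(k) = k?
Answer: 2*√14 ≈ 7.4833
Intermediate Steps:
c = -24 (c = 0 - 24 = -24)
√(-424 + (c*(z(4)*5))*(-1)) = √(-424 - 96*5*(-1)) = √(-424 - 24*20*(-1)) = √(-424 - 480*(-1)) = √(-424 + 480) = √56 = 2*√14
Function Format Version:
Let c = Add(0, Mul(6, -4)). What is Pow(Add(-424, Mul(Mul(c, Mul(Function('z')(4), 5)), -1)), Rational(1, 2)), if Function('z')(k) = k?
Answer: Mul(2, Pow(14, Rational(1, 2))) ≈ 7.4833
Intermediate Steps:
c = -24 (c = Add(0, -24) = -24)
Pow(Add(-424, Mul(Mul(c, Mul(Function('z')(4), 5)), -1)), Rational(1, 2)) = Pow(Add(-424, Mul(Mul(-24, Mul(4, 5)), -1)), Rational(1, 2)) = Pow(Add(-424, Mul(Mul(-24, 20), -1)), Rational(1, 2)) = Pow(Add(-424, Mul(-480, -1)), Rational(1, 2)) = Pow(Add(-424, 480), Rational(1, 2)) = Pow(56, Rational(1, 2)) = Mul(2, Pow(14, Rational(1, 2)))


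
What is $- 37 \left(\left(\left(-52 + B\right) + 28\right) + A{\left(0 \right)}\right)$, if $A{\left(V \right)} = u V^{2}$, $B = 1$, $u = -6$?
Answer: $851$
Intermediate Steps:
$A{\left(V \right)} = - 6 V^{2}$
$- 37 \left(\left(\left(-52 + B\right) + 28\right) + A{\left(0 \right)}\right) = - 37 \left(\left(\left(-52 + 1\right) + 28\right) - 6 \cdot 0^{2}\right) = - 37 \left(\left(-51 + 28\right) - 0\right) = - 37 \left(-23 + 0\right) = \left(-37\right) \left(-23\right) = 851$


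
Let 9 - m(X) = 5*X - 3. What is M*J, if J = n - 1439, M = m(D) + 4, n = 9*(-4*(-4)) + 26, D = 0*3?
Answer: -20304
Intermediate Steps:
D = 0
n = 170 (n = 9*16 + 26 = 144 + 26 = 170)
m(X) = 12 - 5*X (m(X) = 9 - (5*X - 3) = 9 - (-3 + 5*X) = 9 + (3 - 5*X) = 12 - 5*X)
M = 16 (M = (12 - 5*0) + 4 = (12 + 0) + 4 = 12 + 4 = 16)
J = -1269 (J = 170 - 1439 = -1269)
M*J = 16*(-1269) = -20304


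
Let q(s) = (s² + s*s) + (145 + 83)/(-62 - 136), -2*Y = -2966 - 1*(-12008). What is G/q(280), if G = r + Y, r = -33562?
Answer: -1256739/5174362 ≈ -0.24288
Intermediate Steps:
Y = -4521 (Y = -(-2966 - 1*(-12008))/2 = -(-2966 + 12008)/2 = -½*9042 = -4521)
G = -38083 (G = -33562 - 4521 = -38083)
q(s) = -38/33 + 2*s² (q(s) = (s² + s²) + 228/(-198) = 2*s² + 228*(-1/198) = 2*s² - 38/33 = -38/33 + 2*s²)
G/q(280) = -38083/(-38/33 + 2*280²) = -38083/(-38/33 + 2*78400) = -38083/(-38/33 + 156800) = -38083/5174362/33 = -38083*33/5174362 = -1256739/5174362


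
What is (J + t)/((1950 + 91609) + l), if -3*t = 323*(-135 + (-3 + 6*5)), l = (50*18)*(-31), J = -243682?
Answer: -232054/65659 ≈ -3.5342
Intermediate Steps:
l = -27900 (l = 900*(-31) = -27900)
t = 11628 (t = -323*(-135 + (-3 + 6*5))/3 = -323*(-135 + (-3 + 30))/3 = -323*(-135 + 27)/3 = -323*(-108)/3 = -1/3*(-34884) = 11628)
(J + t)/((1950 + 91609) + l) = (-243682 + 11628)/((1950 + 91609) - 27900) = -232054/(93559 - 27900) = -232054/65659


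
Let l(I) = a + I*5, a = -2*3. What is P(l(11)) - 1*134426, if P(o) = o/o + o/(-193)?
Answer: -25944074/193 ≈ -1.3443e+5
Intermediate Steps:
a = -6
l(I) = -6 + 5*I (l(I) = -6 + I*5 = -6 + 5*I)
P(o) = 1 - o/193 (P(o) = 1 + o*(-1/193) = 1 - o/193)
P(l(11)) - 1*134426 = (1 - (-6 + 5*11)/193) - 1*134426 = (1 - (-6 + 55)/193) - 134426 = (1 - 1/193*49) - 134426 = (1 - 49/193) - 134426 = 144/193 - 134426 = -25944074/193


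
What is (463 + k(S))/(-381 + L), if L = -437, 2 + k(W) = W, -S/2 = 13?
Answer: -435/818 ≈ -0.53179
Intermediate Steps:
S = -26 (S = -2*13 = -26)
k(W) = -2 + W
(463 + k(S))/(-381 + L) = (463 + (-2 - 26))/(-381 - 437) = (463 - 28)/(-818) = 435*(-1/818) = -435/818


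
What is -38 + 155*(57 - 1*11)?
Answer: 7092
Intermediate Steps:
-38 + 155*(57 - 1*11) = -38 + 155*(57 - 11) = -38 + 155*46 = -38 + 7130 = 7092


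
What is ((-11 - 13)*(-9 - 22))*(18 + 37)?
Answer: 40920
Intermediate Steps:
((-11 - 13)*(-9 - 22))*(18 + 37) = -24*(-31)*55 = 744*55 = 40920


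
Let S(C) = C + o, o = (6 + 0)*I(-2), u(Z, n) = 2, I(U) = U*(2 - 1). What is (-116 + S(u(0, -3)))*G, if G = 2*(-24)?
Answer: 6048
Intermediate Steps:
G = -48
I(U) = U (I(U) = U*1 = U)
o = -12 (o = (6 + 0)*(-2) = 6*(-2) = -12)
S(C) = -12 + C (S(C) = C - 12 = -12 + C)
(-116 + S(u(0, -3)))*G = (-116 + (-12 + 2))*(-48) = (-116 - 10)*(-48) = -126*(-48) = 6048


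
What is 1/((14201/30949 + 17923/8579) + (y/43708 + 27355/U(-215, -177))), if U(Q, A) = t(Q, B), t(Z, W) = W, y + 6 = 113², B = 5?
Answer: 11604975374468/63523778739525449 ≈ 0.00018269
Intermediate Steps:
y = 12763 (y = -6 + 113² = -6 + 12769 = 12763)
U(Q, A) = 5
1/((14201/30949 + 17923/8579) + (y/43708 + 27355/U(-215, -177))) = 1/((14201/30949 + 17923/8579) + (12763/43708 + 27355/5)) = 1/((14201*(1/30949) + 17923*(1/8579)) + (12763*(1/43708) + 27355*(⅕))) = 1/((14201/30949 + 17923/8579) + (12763/43708 + 5471)) = 1/(676529306/265511471 + 239139231/43708) = 1/(63523778739525449/11604975374468) = 11604975374468/63523778739525449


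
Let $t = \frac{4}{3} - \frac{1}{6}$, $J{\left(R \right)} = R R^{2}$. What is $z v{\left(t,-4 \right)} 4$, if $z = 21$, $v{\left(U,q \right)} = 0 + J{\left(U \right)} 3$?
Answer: $\frac{2401}{6} \approx 400.17$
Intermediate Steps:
$J{\left(R \right)} = R^{3}$
$t = \frac{7}{6}$ ($t = 4 \cdot \frac{1}{3} - \frac{1}{6} = \frac{4}{3} - \frac{1}{6} = \frac{7}{6} \approx 1.1667$)
$v{\left(U,q \right)} = 3 U^{3}$ ($v{\left(U,q \right)} = 0 + U^{3} \cdot 3 = 0 + 3 U^{3} = 3 U^{3}$)
$z v{\left(t,-4 \right)} 4 = 21 \cdot 3 \left(\frac{7}{6}\right)^{3} \cdot 4 = 21 \cdot 3 \cdot \frac{343}{216} \cdot 4 = 21 \cdot \frac{343}{72} \cdot 4 = \frac{2401}{24} \cdot 4 = \frac{2401}{6}$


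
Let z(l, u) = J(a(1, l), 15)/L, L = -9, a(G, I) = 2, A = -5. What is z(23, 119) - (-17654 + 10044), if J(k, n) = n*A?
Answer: 22855/3 ≈ 7618.3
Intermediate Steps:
J(k, n) = -5*n (J(k, n) = n*(-5) = -5*n)
z(l, u) = 25/3 (z(l, u) = -5*15/(-9) = -75*(-⅑) = 25/3)
z(23, 119) - (-17654 + 10044) = 25/3 - (-17654 + 10044) = 25/3 - 1*(-7610) = 25/3 + 7610 = 22855/3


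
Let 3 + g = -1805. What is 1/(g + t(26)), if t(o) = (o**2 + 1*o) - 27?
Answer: -1/1133 ≈ -0.00088261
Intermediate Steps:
g = -1808 (g = -3 - 1805 = -1808)
t(o) = -27 + o + o**2 (t(o) = (o**2 + o) - 27 = (o + o**2) - 27 = -27 + o + o**2)
1/(g + t(26)) = 1/(-1808 + (-27 + 26 + 26**2)) = 1/(-1808 + (-27 + 26 + 676)) = 1/(-1808 + 675) = 1/(-1133) = -1/1133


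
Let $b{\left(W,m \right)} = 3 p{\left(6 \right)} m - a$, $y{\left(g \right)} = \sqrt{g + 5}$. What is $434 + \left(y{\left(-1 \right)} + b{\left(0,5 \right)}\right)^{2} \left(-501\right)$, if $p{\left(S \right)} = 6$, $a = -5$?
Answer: $-4713475$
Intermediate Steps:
$y{\left(g \right)} = \sqrt{5 + g}$
$b{\left(W,m \right)} = 5 + 18 m$ ($b{\left(W,m \right)} = 3 \cdot 6 m - -5 = 18 m + 5 = 5 + 18 m$)
$434 + \left(y{\left(-1 \right)} + b{\left(0,5 \right)}\right)^{2} \left(-501\right) = 434 + \left(\sqrt{5 - 1} + \left(5 + 18 \cdot 5\right)\right)^{2} \left(-501\right) = 434 + \left(\sqrt{4} + \left(5 + 90\right)\right)^{2} \left(-501\right) = 434 + \left(2 + 95\right)^{2} \left(-501\right) = 434 + 97^{2} \left(-501\right) = 434 + 9409 \left(-501\right) = 434 - 4713909 = -4713475$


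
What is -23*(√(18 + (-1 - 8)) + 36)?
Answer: -897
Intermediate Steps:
-23*(√(18 + (-1 - 8)) + 36) = -23*(√(18 - 9) + 36) = -23*(√9 + 36) = -23*(3 + 36) = -23*39 = -897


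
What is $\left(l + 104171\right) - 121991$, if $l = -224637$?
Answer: $-242457$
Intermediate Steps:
$\left(l + 104171\right) - 121991 = \left(-224637 + 104171\right) - 121991 = -120466 - 121991 = -242457$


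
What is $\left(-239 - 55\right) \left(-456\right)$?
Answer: $134064$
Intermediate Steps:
$\left(-239 - 55\right) \left(-456\right) = \left(-294\right) \left(-456\right) = 134064$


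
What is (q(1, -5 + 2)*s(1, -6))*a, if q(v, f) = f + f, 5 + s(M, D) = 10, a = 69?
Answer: -2070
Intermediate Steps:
s(M, D) = 5 (s(M, D) = -5 + 10 = 5)
q(v, f) = 2*f
(q(1, -5 + 2)*s(1, -6))*a = ((2*(-5 + 2))*5)*69 = ((2*(-3))*5)*69 = -6*5*69 = -30*69 = -2070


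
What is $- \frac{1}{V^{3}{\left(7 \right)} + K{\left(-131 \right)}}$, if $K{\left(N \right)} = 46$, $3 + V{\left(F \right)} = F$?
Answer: $- \frac{1}{110} \approx -0.0090909$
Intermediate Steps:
$V{\left(F \right)} = -3 + F$
$- \frac{1}{V^{3}{\left(7 \right)} + K{\left(-131 \right)}} = - \frac{1}{\left(-3 + 7\right)^{3} + 46} = - \frac{1}{4^{3} + 46} = - \frac{1}{64 + 46} = - \frac{1}{110}$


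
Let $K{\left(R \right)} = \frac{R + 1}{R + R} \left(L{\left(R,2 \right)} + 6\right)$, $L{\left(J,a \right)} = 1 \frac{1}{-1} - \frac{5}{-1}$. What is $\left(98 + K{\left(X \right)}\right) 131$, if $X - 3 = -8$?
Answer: $13362$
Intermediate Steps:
$L{\left(J,a \right)} = 4$ ($L{\left(J,a \right)} = 1 \left(-1\right) - -5 = -1 + 5 = 4$)
$X = -5$ ($X = 3 - 8 = -5$)
$K{\left(R \right)} = \frac{5 \left(1 + R\right)}{R}$ ($K{\left(R \right)} = \frac{R + 1}{R + R} \left(4 + 6\right) = \frac{1 + R}{2 R} 10 = \frac{5 \left(1 + R\right)}{R}$)
$\left(98 + K{\left(X \right)}\right) 131 = \left(98 + \left(5 + \frac{5}{-5}\right)\right) 131 = \left(98 + \left(5 + 5 \left(- \frac{1}{5}\right)\right)\right) 131 = \left(98 + \left(5 - 1\right)\right) 131 = \left(98 + 4\right) 131 = 102 \cdot 131 = 13362$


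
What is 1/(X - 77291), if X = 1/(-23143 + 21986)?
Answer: -1157/89425688 ≈ -1.2938e-5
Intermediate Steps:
X = -1/1157 (X = 1/(-1157) = -1/1157 ≈ -0.00086430)
1/(X - 77291) = 1/(-1/1157 - 77291) = 1/(-89425688/1157) = -1157/89425688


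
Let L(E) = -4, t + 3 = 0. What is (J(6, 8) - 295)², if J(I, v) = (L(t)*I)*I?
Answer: 192721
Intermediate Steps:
t = -3 (t = -3 + 0 = -3)
J(I, v) = -4*I² (J(I, v) = (-4*I)*I = -4*I²)
(J(6, 8) - 295)² = (-4*6² - 295)² = (-4*36 - 295)² = (-144 - 295)² = (-439)² = 192721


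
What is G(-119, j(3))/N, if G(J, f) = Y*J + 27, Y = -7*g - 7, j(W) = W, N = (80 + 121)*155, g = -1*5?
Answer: -661/6231 ≈ -0.10608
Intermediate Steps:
g = -5
N = 31155 (N = 201*155 = 31155)
Y = 28 (Y = -7*(-5) - 7 = 35 - 7 = 28)
G(J, f) = 27 + 28*J (G(J, f) = 28*J + 27 = 27 + 28*J)
G(-119, j(3))/N = (27 + 28*(-119))/31155 = (27 - 3332)*(1/31155) = -3305*1/31155 = -661/6231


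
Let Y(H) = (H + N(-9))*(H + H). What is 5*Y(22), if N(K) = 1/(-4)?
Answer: 4785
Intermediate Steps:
N(K) = -1/4
Y(H) = 2*H*(-1/4 + H) (Y(H) = (H - 1/4)*(H + H) = (-1/4 + H)*(2*H) = 2*H*(-1/4 + H))
5*Y(22) = 5*((1/2)*22*(-1 + 4*22)) = 5*((1/2)*22*(-1 + 88)) = 5*((1/2)*22*87) = 5*957 = 4785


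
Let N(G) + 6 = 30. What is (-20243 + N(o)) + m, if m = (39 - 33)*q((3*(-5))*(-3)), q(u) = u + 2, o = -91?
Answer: -19937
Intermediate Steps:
N(G) = 24 (N(G) = -6 + 30 = 24)
q(u) = 2 + u
m = 282 (m = (39 - 33)*(2 + (3*(-5))*(-3)) = 6*(2 - 15*(-3)) = 6*(2 + 45) = 6*47 = 282)
(-20243 + N(o)) + m = (-20243 + 24) + 282 = -20219 + 282 = -19937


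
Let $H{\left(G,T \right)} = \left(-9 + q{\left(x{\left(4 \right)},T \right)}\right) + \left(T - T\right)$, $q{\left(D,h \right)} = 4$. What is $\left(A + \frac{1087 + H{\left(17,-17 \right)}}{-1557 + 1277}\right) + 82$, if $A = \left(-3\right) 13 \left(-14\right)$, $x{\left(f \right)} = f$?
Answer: $\frac{87379}{140} \approx 624.14$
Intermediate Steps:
$H{\left(G,T \right)} = -5$ ($H{\left(G,T \right)} = \left(-9 + 4\right) + \left(T - T\right) = -5 + 0 = -5$)
$A = 546$ ($A = \left(-39\right) \left(-14\right) = 546$)
$\left(A + \frac{1087 + H{\left(17,-17 \right)}}{-1557 + 1277}\right) + 82 = \left(546 + \frac{1087 - 5}{-1557 + 1277}\right) + 82 = \left(546 + \frac{1082}{-280}\right) + 82 = \left(546 + 1082 \left(- \frac{1}{280}\right)\right) + 82 = \left(546 - \frac{541}{140}\right) + 82 = \frac{75899}{140} + 82 = \frac{87379}{140}$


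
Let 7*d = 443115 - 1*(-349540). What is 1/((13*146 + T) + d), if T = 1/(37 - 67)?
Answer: 210/24178223 ≈ 8.6855e-6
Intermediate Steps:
T = -1/30 (T = 1/(-30) = -1/30 ≈ -0.033333)
d = 792655/7 (d = (443115 - 1*(-349540))/7 = (443115 + 349540)/7 = (1/7)*792655 = 792655/7 ≈ 1.1324e+5)
1/((13*146 + T) + d) = 1/((13*146 - 1/30) + 792655/7) = 1/((1898 - 1/30) + 792655/7) = 1/(56939/30 + 792655/7) = 1/(24178223/210) = 210/24178223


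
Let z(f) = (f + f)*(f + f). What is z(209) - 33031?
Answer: 141693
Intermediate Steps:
z(f) = 4*f² (z(f) = (2*f)*(2*f) = 4*f²)
z(209) - 33031 = 4*209² - 33031 = 4*43681 - 33031 = 174724 - 33031 = 141693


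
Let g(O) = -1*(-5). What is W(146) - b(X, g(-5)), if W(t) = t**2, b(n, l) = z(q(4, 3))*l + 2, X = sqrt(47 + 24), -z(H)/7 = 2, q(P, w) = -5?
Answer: 21384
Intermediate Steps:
g(O) = 5
z(H) = -14 (z(H) = -7*2 = -14)
X = sqrt(71) ≈ 8.4261
b(n, l) = 2 - 14*l (b(n, l) = -14*l + 2 = 2 - 14*l)
W(146) - b(X, g(-5)) = 146**2 - (2 - 14*5) = 21316 - (2 - 70) = 21316 - 1*(-68) = 21316 + 68 = 21384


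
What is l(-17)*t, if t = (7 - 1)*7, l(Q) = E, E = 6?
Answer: 252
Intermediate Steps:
l(Q) = 6
t = 42 (t = 6*7 = 42)
l(-17)*t = 6*42 = 252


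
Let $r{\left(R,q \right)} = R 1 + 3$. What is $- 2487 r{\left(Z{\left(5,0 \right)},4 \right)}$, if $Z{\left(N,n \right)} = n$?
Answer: $-7461$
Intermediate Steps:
$r{\left(R,q \right)} = 3 + R$ ($r{\left(R,q \right)} = R + 3 = 3 + R$)
$- 2487 r{\left(Z{\left(5,0 \right)},4 \right)} = - 2487 \left(3 + 0\right) = \left(-2487\right) 3 = -7461$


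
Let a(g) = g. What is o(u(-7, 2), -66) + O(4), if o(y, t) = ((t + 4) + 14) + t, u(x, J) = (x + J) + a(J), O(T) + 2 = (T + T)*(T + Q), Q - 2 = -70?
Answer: -628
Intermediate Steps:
Q = -68 (Q = 2 - 70 = -68)
O(T) = -2 + 2*T*(-68 + T) (O(T) = -2 + (T + T)*(T - 68) = -2 + (2*T)*(-68 + T) = -2 + 2*T*(-68 + T))
u(x, J) = x + 2*J (u(x, J) = (x + J) + J = (J + x) + J = x + 2*J)
o(y, t) = 18 + 2*t (o(y, t) = ((4 + t) + 14) + t = (18 + t) + t = 18 + 2*t)
o(u(-7, 2), -66) + O(4) = (18 + 2*(-66)) + (-2 - 136*4 + 2*4²) = (18 - 132) + (-2 - 544 + 2*16) = -114 + (-2 - 544 + 32) = -114 - 514 = -628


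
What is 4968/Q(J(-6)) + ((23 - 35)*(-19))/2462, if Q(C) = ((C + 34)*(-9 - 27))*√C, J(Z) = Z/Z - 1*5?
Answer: 114/1231 + 23*I/10 ≈ 0.092608 + 2.3*I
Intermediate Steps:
J(Z) = -4 (J(Z) = 1 - 5 = -4)
Q(C) = √C*(-1224 - 36*C) (Q(C) = ((34 + C)*(-36))*√C = (-1224 - 36*C)*√C = √C*(-1224 - 36*C))
4968/Q(J(-6)) + ((23 - 35)*(-19))/2462 = 4968/((36*√(-4)*(-34 - 1*(-4)))) + ((23 - 35)*(-19))/2462 = 4968/((36*(2*I)*(-34 + 4))) - 12*(-19)*(1/2462) = 4968/((36*(2*I)*(-30))) + 228*(1/2462) = 4968/((-2160*I)) + 114/1231 = 4968*(I/2160) + 114/1231 = 23*I/10 + 114/1231 = 114/1231 + 23*I/10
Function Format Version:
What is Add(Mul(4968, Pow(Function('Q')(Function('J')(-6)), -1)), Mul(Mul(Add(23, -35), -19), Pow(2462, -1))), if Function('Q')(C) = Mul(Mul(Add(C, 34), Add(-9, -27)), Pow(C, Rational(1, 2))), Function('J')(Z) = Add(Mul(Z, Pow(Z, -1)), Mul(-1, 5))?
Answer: Add(Rational(114, 1231), Mul(Rational(23, 10), I)) ≈ Add(0.092608, Mul(2.3000, I))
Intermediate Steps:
Function('J')(Z) = -4 (Function('J')(Z) = Add(1, -5) = -4)
Function('Q')(C) = Mul(Pow(C, Rational(1, 2)), Add(-1224, Mul(-36, C))) (Function('Q')(C) = Mul(Mul(Add(34, C), -36), Pow(C, Rational(1, 2))) = Mul(Add(-1224, Mul(-36, C)), Pow(C, Rational(1, 2))) = Mul(Pow(C, Rational(1, 2)), Add(-1224, Mul(-36, C))))
Add(Mul(4968, Pow(Function('Q')(Function('J')(-6)), -1)), Mul(Mul(Add(23, -35), -19), Pow(2462, -1))) = Add(Mul(4968, Pow(Mul(36, Pow(-4, Rational(1, 2)), Add(-34, Mul(-1, -4))), -1)), Mul(Mul(Add(23, -35), -19), Pow(2462, -1))) = Add(Mul(4968, Pow(Mul(36, Mul(2, I), Add(-34, 4)), -1)), Mul(Mul(-12, -19), Rational(1, 2462))) = Add(Mul(4968, Pow(Mul(36, Mul(2, I), -30), -1)), Mul(228, Rational(1, 2462))) = Add(Mul(4968, Pow(Mul(-2160, I), -1)), Rational(114, 1231)) = Add(Mul(4968, Mul(Rational(1, 2160), I)), Rational(114, 1231)) = Add(Mul(Rational(23, 10), I), Rational(114, 1231)) = Add(Rational(114, 1231), Mul(Rational(23, 10), I))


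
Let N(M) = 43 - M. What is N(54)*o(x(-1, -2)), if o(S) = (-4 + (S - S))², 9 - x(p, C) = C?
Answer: -176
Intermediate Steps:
x(p, C) = 9 - C
o(S) = 16 (o(S) = (-4 + 0)² = (-4)² = 16)
N(54)*o(x(-1, -2)) = (43 - 1*54)*16 = (43 - 54)*16 = -11*16 = -176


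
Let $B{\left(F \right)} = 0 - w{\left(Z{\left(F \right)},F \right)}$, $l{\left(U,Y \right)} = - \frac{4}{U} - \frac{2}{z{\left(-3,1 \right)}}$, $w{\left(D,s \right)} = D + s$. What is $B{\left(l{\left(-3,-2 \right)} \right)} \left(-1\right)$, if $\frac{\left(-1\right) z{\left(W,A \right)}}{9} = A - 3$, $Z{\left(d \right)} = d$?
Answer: $\frac{22}{9} \approx 2.4444$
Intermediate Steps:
$z{\left(W,A \right)} = 27 - 9 A$ ($z{\left(W,A \right)} = - 9 \left(A - 3\right) = - 9 \left(-3 + A\right) = 27 - 9 A$)
$l{\left(U,Y \right)} = - \frac{1}{9} - \frac{4}{U}$ ($l{\left(U,Y \right)} = - \frac{4}{U} - \frac{2}{27 - 9} = - \frac{4}{U} - \frac{2}{18} = - \frac{4}{U} - \frac{1}{9} = - \frac{1}{9} - \frac{4}{U}$)
$B{\left(F \right)} = - 2 F$ ($B{\left(F \right)} = 0 - \left(F + F\right) = 0 - 2 F = - 2 F$)
$B{\left(l{\left(-3,-2 \right)} \right)} \left(-1\right) = - 2 \frac{-36 - -3}{9 \left(-3\right)} \left(-1\right) = - 2 \cdot \frac{1}{9} \left(- \frac{1}{3}\right) \left(-36 + 3\right) \left(-1\right) = - 2 \cdot \frac{1}{9} \left(- \frac{1}{3}\right) \left(-33\right) \left(-1\right) = \left(-2\right) \frac{11}{9} \left(-1\right) = \left(- \frac{22}{9}\right) \left(-1\right) = \frac{22}{9}$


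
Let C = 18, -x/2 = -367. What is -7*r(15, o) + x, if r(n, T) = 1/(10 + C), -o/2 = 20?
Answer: 2935/4 ≈ 733.75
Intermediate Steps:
x = 734 (x = -2*(-367) = 734)
o = -40 (o = -2*20 = -40)
r(n, T) = 1/28 (r(n, T) = 1/(10 + 18) = 1/28)
-7*r(15, o) + x = -7*1/28 + 734 = -1/4 + 734 = 2935/4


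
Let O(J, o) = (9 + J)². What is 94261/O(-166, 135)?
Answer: 94261/24649 ≈ 3.8241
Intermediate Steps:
94261/O(-166, 135) = 94261/((9 - 166)²) = 94261/((-157)²) = 94261/24649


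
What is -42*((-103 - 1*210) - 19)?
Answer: 13944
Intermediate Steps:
-42*((-103 - 1*210) - 19) = -42*((-103 - 210) - 19) = -42*(-313 - 19) = -42*(-332) = 13944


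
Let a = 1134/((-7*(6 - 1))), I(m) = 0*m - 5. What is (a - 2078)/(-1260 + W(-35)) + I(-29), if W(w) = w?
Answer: -21823/6475 ≈ -3.3703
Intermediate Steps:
I(m) = -5 (I(m) = 0 - 5 = -5)
a = -162/5 (a = 1134/((-7*5)) = 1134/(-35) = 1134*(-1/35) = -162/5 ≈ -32.400)
(a - 2078)/(-1260 + W(-35)) + I(-29) = (-162/5 - 2078)/(-1260 - 35) - 5 = -10552/5/(-1295) - 5 = -10552/5*(-1/1295) - 5 = 10552/6475 - 5 = -21823/6475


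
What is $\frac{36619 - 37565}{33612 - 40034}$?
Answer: $\frac{473}{3211} \approx 0.14731$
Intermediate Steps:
$\frac{36619 - 37565}{33612 - 40034} = - \frac{946}{-6422} = \left(-946\right) \left(- \frac{1}{6422}\right) = \frac{473}{3211}$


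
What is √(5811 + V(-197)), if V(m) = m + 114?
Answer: 4*√358 ≈ 75.684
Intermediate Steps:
V(m) = 114 + m
√(5811 + V(-197)) = √(5811 + (114 - 197)) = √(5811 - 83) = √5728 = 4*√358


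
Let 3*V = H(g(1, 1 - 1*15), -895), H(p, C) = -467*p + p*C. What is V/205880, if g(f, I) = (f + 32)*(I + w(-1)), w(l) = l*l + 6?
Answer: 52437/102940 ≈ 0.50939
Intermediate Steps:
w(l) = 6 + l² (w(l) = l² + 6 = 6 + l²)
g(f, I) = (7 + I)*(32 + f) (g(f, I) = (f + 32)*(I + (6 + (-1)²)) = (32 + f)*(I + (6 + 1)) = (32 + f)*(I + 7) = (32 + f)*(7 + I) = (7 + I)*(32 + f))
H(p, C) = -467*p + C*p
V = 104874 (V = ((224 + 7*1 + 32*(1 - 1*15) + (1 - 1*15)*1)*(-467 - 895))/3 = ((224 + 7 + 32*(1 - 15) + (1 - 15)*1)*(-1362))/3 = ((224 + 7 + 32*(-14) - 14*1)*(-1362))/3 = ((224 + 7 - 448 - 14)*(-1362))/3 = (-231*(-1362))/3 = (⅓)*314622 = 104874)
V/205880 = 104874/205880 = 104874*(1/205880) = 52437/102940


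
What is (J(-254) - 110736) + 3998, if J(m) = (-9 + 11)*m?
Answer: -107246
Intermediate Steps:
J(m) = 2*m
(J(-254) - 110736) + 3998 = (2*(-254) - 110736) + 3998 = (-508 - 110736) + 3998 = -111244 + 3998 = -107246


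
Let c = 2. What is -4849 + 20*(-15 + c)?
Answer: -5109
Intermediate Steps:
-4849 + 20*(-15 + c) = -4849 + 20*(-15 + 2) = -4849 + 20*(-13) = -4849 - 260 = -5109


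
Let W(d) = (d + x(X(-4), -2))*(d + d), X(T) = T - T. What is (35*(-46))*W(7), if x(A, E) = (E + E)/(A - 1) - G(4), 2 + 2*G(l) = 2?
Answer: -247940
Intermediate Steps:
G(l) = 0 (G(l) = -1 + (½)*2 = -1 + 1 = 0)
X(T) = 0
x(A, E) = 2*E/(-1 + A) (x(A, E) = (E + E)/(A - 1) - 1*0 = (2*E)/(-1 + A) + 0 = 2*E/(-1 + A) + 0 = 2*E/(-1 + A))
W(d) = 2*d*(4 + d) (W(d) = (d + 2*(-2)/(-1 + 0))*(d + d) = (d + 2*(-2)/(-1))*(2*d) = (d + 2*(-2)*(-1))*(2*d) = (d + 4)*(2*d) = (4 + d)*(2*d) = 2*d*(4 + d))
(35*(-46))*W(7) = (35*(-46))*(2*7*(4 + 7)) = -3220*7*11 = -1610*154 = -247940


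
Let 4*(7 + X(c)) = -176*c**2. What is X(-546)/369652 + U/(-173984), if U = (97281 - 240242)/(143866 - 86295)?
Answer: -32846652213829083/925648610260832 ≈ -35.485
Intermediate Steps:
X(c) = -7 - 44*c**2 (X(c) = -7 + (-176*c**2)/4 = -7 - 44*c**2)
U = -142961/57571 ≈ -2.4832
X(-546)/369652 + U/(-173984) = (-7 - 44*(-546)**2)/369652 - 142961/57571/(-173984) = (-7 - 44*298116)*(1/369652) - 142961/57571*(-1/173984) = (-7 - 13117104)*(1/369652) + 142961/10016432864 = -13117111*1/369652 + 142961/10016432864 = -13117111/369652 + 142961/10016432864 = -32846652213829083/925648610260832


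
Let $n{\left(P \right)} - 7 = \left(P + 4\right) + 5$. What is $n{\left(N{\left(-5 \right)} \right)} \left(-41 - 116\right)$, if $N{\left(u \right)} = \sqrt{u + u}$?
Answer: $-2512 - 157 i \sqrt{10} \approx -2512.0 - 496.48 i$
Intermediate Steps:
$N{\left(u \right)} = \sqrt{2} \sqrt{u}$ ($N{\left(u \right)} = \sqrt{2 u} = \sqrt{2} \sqrt{u}$)
$n{\left(P \right)} = 16 + P$ ($n{\left(P \right)} = 7 + \left(\left(P + 4\right) + 5\right) = 7 + \left(\left(4 + P\right) + 5\right) = 7 + \left(9 + P\right) = 16 + P$)
$n{\left(N{\left(-5 \right)} \right)} \left(-41 - 116\right) = \left(16 + \sqrt{2} \sqrt{-5}\right) \left(-41 - 116\right) = \left(16 + \sqrt{2} i \sqrt{5}\right) \left(-157\right) = \left(16 + i \sqrt{10}\right) \left(-157\right) = -2512 - 157 i \sqrt{10}$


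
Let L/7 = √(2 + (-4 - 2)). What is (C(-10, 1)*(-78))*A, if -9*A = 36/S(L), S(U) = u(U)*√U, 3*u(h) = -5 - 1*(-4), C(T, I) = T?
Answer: -4680*√14*I^(3/2)/7 ≈ 1768.9 - 1768.9*I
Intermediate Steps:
u(h) = -⅓ (u(h) = (-5 - 1*(-4))/3 = (-5 + 4)/3 = (⅓)*(-1) = -⅓)
L = 14*I (L = 7*√(2 + (-4 - 2)) = 7*√(2 - 6) = 7*√(-4) = 7*(2*I) = 14*I ≈ 14.0*I)
S(U) = -√U/3
A = -6*√14*I^(3/2)/7 (A = -4/((-√14*√I/3)) = -4*3*√14*I^(3/2)/14 = -6*√14*I^(3/2)/7 ≈ 2.2678 - 2.2678*I)
(C(-10, 1)*(-78))*A = (-10*(-78))*(-6*√14*I^(3/2)/7) = 780*(-6*√14*I^(3/2)/7) = -4680*√14*I^(3/2)/7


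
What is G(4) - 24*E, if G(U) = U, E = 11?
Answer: -260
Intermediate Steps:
G(4) - 24*E = 4 - 24*11 = 4 - 264 = -260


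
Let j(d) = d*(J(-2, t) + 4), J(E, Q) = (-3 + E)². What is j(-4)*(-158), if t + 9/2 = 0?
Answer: 18328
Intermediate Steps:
t = -9/2 (t = -9/2 + 0 = -9/2 ≈ -4.5000)
j(d) = 29*d (j(d) = d*((-3 - 2)² + 4) = d*((-5)² + 4) = d*(25 + 4) = d*29 = 29*d)
j(-4)*(-158) = (29*(-4))*(-158) = -116*(-158) = 18328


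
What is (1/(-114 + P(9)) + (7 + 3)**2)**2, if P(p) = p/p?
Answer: 127667401/12769 ≈ 9998.2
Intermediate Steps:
P(p) = 1
(1/(-114 + P(9)) + (7 + 3)**2)**2 = (1/(-114 + 1) + (7 + 3)**2)**2 = (1/(-113) + 10**2)**2 = (-1/113 + 100)**2 = (11299/113)**2 = 127667401/12769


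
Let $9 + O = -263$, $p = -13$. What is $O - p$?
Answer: $-259$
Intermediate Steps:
$O = -272$ ($O = -9 - 263 = -272$)
$O - p = -272 - -13 = -272 + 13 = -259$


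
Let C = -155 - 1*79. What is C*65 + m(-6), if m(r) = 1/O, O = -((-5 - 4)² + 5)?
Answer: -1308061/86 ≈ -15210.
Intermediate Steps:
O = -86 (O = -((-9)² + 5) = -(81 + 5) = -1*86 = -86)
C = -234 (C = -155 - 79 = -234)
m(r) = -1/86 (m(r) = 1/(-86) = -1/86)
C*65 + m(-6) = -234*65 - 1/86 = -15210 - 1/86 = -1308061/86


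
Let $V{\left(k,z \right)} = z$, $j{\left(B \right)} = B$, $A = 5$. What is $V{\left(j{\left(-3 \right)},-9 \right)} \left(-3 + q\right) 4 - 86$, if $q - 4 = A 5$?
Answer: $-1022$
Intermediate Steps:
$q = 29$ ($q = 4 + 5 \cdot 5 = 4 + 25 = 29$)
$V{\left(j{\left(-3 \right)},-9 \right)} \left(-3 + q\right) 4 - 86 = - 9 \left(-3 + 29\right) 4 - 86 = - 9 \cdot 26 \cdot 4 - 86 = \left(-9\right) 104 - 86 = -936 - 86 = -1022$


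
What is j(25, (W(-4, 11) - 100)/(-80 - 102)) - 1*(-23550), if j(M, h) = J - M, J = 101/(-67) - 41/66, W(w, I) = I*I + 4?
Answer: 104018137/4422 ≈ 23523.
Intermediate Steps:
W(w, I) = 4 + I**2 (W(w, I) = I**2 + 4 = 4 + I**2)
J = -9413/4422 (J = 101*(-1/67) - 41*1/66 = -101/67 - 41/66 = -9413/4422 ≈ -2.1287)
j(M, h) = -9413/4422 - M
j(25, (W(-4, 11) - 100)/(-80 - 102)) - 1*(-23550) = (-9413/4422 - 1*25) - 1*(-23550) = (-9413/4422 - 25) + 23550 = -119963/4422 + 23550 = 104018137/4422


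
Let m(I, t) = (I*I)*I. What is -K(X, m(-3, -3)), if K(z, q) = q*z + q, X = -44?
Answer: -1161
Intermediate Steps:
m(I, t) = I³ (m(I, t) = I²*I = I³)
K(z, q) = q + q*z
-K(X, m(-3, -3)) = -(-3)³*(1 - 44) = -(-27)*(-43) = -1*1161 = -1161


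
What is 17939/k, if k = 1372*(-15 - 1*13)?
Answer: -17939/38416 ≈ -0.46697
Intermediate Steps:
k = -38416 (k = 1372*(-15 - 13) = 1372*(-28) = -38416)
17939/k = 17939/(-38416) = 17939*(-1/38416) = -17939/38416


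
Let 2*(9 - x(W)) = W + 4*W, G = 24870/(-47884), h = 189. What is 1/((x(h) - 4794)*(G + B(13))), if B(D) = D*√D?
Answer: -39695836/882705027751583 - 14903703464*√13/13240575416273745 ≈ -4.1034e-6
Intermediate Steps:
B(D) = D^(3/2)
G = -12435/23942 (G = 24870*(-1/47884) = -12435/23942 ≈ -0.51938)
x(W) = 9 - 5*W/2 (x(W) = 9 - (W + 4*W)/2 = 9 - 5*W/2)
1/((x(h) - 4794)*(G + B(13))) = 1/(((9 - 5/2*189) - 4794)*(-12435/23942 + 13^(3/2))) = 1/(((9 - 945/2) - 4794)*(-12435/23942 + 13*√13)) = 1/((-927/2 - 4794)*(-12435/23942 + 13*√13)) = 1/(-10515*(-12435/23942 + 13*√13)/2) = 1/(130754025/47884 - 136695*√13/2)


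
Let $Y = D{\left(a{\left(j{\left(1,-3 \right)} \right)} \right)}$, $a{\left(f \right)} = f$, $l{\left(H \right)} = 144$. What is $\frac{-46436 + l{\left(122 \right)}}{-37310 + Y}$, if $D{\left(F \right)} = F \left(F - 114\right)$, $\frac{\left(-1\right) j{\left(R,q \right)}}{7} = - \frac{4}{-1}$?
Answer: $\frac{23146}{16667} \approx 1.3887$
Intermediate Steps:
$j{\left(R,q \right)} = -28$ ($j{\left(R,q \right)} = - 7 \left(- \frac{4}{-1}\right) = - 7 \left(\left(-4\right) \left(-1\right)\right) = \left(-7\right) 4 = -28$)
$D{\left(F \right)} = F \left(-114 + F\right)$
$Y = 3976$ ($Y = - 28 \left(-114 - 28\right) = \left(-28\right) \left(-142\right) = 3976$)
$\frac{-46436 + l{\left(122 \right)}}{-37310 + Y} = \frac{-46436 + 144}{-37310 + 3976} = - \frac{46292}{-33334} = \left(-46292\right) \left(- \frac{1}{33334}\right) = \frac{23146}{16667}$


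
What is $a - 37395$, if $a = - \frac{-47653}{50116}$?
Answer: $- \frac{1874040167}{50116} \approx -37394.0$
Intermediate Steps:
$a = \frac{47653}{50116}$ ($a = - \frac{-47653}{50116} = \left(-1\right) \left(- \frac{47653}{50116}\right) = \frac{47653}{50116} \approx 0.95085$)
$a - 37395 = \frac{47653}{50116} - 37395 = - \frac{1874040167}{50116}$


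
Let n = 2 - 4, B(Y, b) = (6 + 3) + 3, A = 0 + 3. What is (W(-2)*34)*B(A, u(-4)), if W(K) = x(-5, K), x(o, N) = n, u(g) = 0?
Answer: -816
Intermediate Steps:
A = 3
B(Y, b) = 12 (B(Y, b) = 9 + 3 = 12)
n = -2
x(o, N) = -2
W(K) = -2
(W(-2)*34)*B(A, u(-4)) = -2*34*12 = -68*12 = -816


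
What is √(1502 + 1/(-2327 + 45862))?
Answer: √2846734973485/43535 ≈ 38.756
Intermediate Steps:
√(1502 + 1/(-2327 + 45862)) = √(1502 + 1/43535) = √(65389571/43535) = √2846734973485/43535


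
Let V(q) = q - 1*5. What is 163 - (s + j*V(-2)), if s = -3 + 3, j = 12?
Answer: 247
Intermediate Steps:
V(q) = -5 + q (V(q) = q - 5 = -5 + q)
s = 0
163 - (s + j*V(-2)) = 163 - (0 + 12*(-5 - 2)) = 163 - (0 + 12*(-7)) = 163 - (0 - 84) = 163 - 1*(-84) = 163 + 84 = 247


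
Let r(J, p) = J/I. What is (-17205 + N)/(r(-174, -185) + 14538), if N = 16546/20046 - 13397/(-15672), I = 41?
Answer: -4103500660319/3466730757152 ≈ -1.1837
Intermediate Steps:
r(J, p) = J/41
N = 29325843/17453384 (N = 16546*(1/20046) - 13397*(-1/15672) = 8273/10023 + 13397/15672 = 29325843/17453384 ≈ 1.6802)
(-17205 + N)/(r(-174, -185) + 14538) = (-17205 + 29325843/17453384)/((1/41)*(-174) + 14538) = -300256145877/(17453384*(-174/41 + 14538)) = -300256145877/(17453384*595884/41) = -300256145877/17453384*41/595884 = -4103500660319/3466730757152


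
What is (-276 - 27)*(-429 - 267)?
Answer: 210888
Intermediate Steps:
(-276 - 27)*(-429 - 267) = -303*(-696) = 210888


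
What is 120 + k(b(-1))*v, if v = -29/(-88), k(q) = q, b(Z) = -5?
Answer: 10415/88 ≈ 118.35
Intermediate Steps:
v = 29/88 (v = -29*(-1/88) = 29/88 ≈ 0.32955)
120 + k(b(-1))*v = 120 - 5*29/88 = 120 - 145/88 = 10415/88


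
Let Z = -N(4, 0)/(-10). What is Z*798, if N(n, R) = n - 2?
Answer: 798/5 ≈ 159.60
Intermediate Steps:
N(n, R) = -2 + n
Z = 1/5 (Z = -(-2 + 4)/(-10) = -1*2*(-1/10) = -2*(-1/10) = 1/5 ≈ 0.20000)
Z*798 = (1/5)*798 = 798/5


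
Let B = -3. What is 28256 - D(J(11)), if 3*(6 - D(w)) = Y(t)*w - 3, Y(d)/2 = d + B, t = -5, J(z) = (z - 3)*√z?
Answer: 28249 - 128*√11/3 ≈ 28108.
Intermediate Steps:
J(z) = √z*(-3 + z) (J(z) = (-3 + z)*√z = √z*(-3 + z))
Y(d) = -6 + 2*d (Y(d) = 2*(d - 3) = 2*(-3 + d) = -6 + 2*d)
D(w) = 7 + 16*w/3 (D(w) = 6 - ((-6 + 2*(-5))*w - 3)/3 = 6 - ((-6 - 10)*w - 3)/3 = 6 - (-16*w - 3)/3 = 6 - (-3 - 16*w)/3 = 6 + (1 + 16*w/3) = 7 + 16*w/3)
28256 - D(J(11)) = 28256 - (7 + 16*(√11*(-3 + 11))/3) = 28256 - (7 + 16*(√11*8)/3) = 28256 - (7 + 16*(8*√11)/3) = 28256 - (7 + 128*√11/3) = 28256 + (-7 - 128*√11/3) = 28249 - 128*√11/3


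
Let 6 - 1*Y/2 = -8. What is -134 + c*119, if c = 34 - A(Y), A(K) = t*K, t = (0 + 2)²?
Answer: -9416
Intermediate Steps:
Y = 28 (Y = 12 - 2*(-8) = 12 + 16 = 28)
t = 4 (t = 2² = 4)
A(K) = 4*K
c = -78 (c = 34 - 4*28 = 34 - 1*112 = 34 - 112 = -78)
-134 + c*119 = -134 - 78*119 = -134 - 9282 = -9416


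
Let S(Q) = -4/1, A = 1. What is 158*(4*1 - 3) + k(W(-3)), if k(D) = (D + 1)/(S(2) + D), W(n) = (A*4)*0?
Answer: 631/4 ≈ 157.75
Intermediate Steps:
S(Q) = -4 (S(Q) = -4*1 = -4)
W(n) = 0 (W(n) = (1*4)*0 = 4*0 = 0)
k(D) = (1 + D)/(-4 + D) (k(D) = (D + 1)/(-4 + D) = (1 + D)/(-4 + D))
158*(4*1 - 3) + k(W(-3)) = 158*(4*1 - 3) + (1 + 0)/(-4 + 0) = 158*(4 - 3) + 1/(-4) = 158*1 - ¼*1 = 158 - ¼ = 631/4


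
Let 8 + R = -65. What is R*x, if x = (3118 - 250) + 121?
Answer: -218197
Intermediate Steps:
R = -73 (R = -8 - 65 = -73)
x = 2989 (x = 2868 + 121 = 2989)
R*x = -73*2989 = -218197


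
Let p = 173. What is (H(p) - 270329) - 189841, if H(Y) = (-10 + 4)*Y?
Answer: -461208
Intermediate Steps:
H(Y) = -6*Y
(H(p) - 270329) - 189841 = (-6*173 - 270329) - 189841 = (-1038 - 270329) - 189841 = -271367 - 189841 = -461208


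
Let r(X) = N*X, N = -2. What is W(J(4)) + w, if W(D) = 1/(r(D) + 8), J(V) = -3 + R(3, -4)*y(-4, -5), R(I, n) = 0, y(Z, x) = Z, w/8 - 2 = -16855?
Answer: -1887535/14 ≈ -1.3482e+5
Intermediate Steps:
w = -134824 (w = 16 + 8*(-16855) = 16 - 134840 = -134824)
J(V) = -3 (J(V) = -3 + 0*(-4) = -3 + 0 = -3)
r(X) = -2*X
W(D) = 1/(8 - 2*D) (W(D) = 1/(-2*D + 8) = 1/(8 - 2*D))
W(J(4)) + w = -1/(-8 + 2*(-3)) - 134824 = -1/(-8 - 6) - 134824 = -1/(-14) - 134824 = -1*(-1/14) - 134824 = 1/14 - 134824 = -1887535/14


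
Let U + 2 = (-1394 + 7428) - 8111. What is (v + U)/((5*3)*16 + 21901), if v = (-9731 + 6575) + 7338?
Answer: 2103/22141 ≈ 0.094982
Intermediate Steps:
U = -2079 (U = -2 + ((-1394 + 7428) - 8111) = -2 + (6034 - 8111) = -2 - 2077 = -2079)
v = 4182 (v = -3156 + 7338 = 4182)
(v + U)/((5*3)*16 + 21901) = (4182 - 2079)/((5*3)*16 + 21901) = 2103/(15*16 + 21901) = 2103/(240 + 21901) = 2103/22141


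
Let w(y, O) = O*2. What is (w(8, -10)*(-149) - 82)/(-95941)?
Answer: -2898/95941 ≈ -0.030206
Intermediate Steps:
w(y, O) = 2*O
(w(8, -10)*(-149) - 82)/(-95941) = ((2*(-10))*(-149) - 82)/(-95941) = (-20*(-149) - 82)*(-1/95941) = (2980 - 82)*(-1/95941) = 2898*(-1/95941) = -2898/95941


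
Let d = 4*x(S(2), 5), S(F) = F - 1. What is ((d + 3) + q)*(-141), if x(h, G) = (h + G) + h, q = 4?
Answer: -4935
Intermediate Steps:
S(F) = -1 + F
x(h, G) = G + 2*h (x(h, G) = (G + h) + h = G + 2*h)
d = 28 (d = 4*(5 + 2*(-1 + 2)) = 4*(5 + 2*1) = 4*(5 + 2) = 4*7 = 28)
((d + 3) + q)*(-141) = ((28 + 3) + 4)*(-141) = (31 + 4)*(-141) = 35*(-141) = -4935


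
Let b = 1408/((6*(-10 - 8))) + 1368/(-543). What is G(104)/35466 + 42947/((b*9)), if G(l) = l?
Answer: -413533525745/1348133592 ≈ -306.75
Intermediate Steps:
b = -76024/4887 (b = 1408/((6*(-18))) + 1368*(-1/543) = 1408/(-108) - 456/181 = 1408*(-1/108) - 456/181 = -352/27 - 456/181 = -76024/4887 ≈ -15.556)
G(104)/35466 + 42947/((b*9)) = 104/35466 + 42947/((-76024/4887*9)) = 104*(1/35466) + 42947/(-76024/543) = 52/17733 + 42947*(-543/76024) = 52/17733 - 23320221/76024 = -413533525745/1348133592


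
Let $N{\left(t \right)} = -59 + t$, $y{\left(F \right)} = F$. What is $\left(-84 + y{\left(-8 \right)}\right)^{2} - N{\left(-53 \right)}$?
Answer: $8576$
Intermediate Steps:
$\left(-84 + y{\left(-8 \right)}\right)^{2} - N{\left(-53 \right)} = \left(-84 - 8\right)^{2} - \left(-59 - 53\right) = \left(-92\right)^{2} - -112 = 8464 + 112 = 8576$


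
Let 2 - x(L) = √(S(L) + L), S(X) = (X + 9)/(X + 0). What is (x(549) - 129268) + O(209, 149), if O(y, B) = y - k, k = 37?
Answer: -129094 - √2046611/61 ≈ -1.2912e+5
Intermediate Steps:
S(X) = (9 + X)/X
O(y, B) = -37 + y (O(y, B) = y - 1*37 = y - 37 = -37 + y)
x(L) = 2 - √(L + (9 + L)/L) (x(L) = 2 - √((9 + L)/L + L) = 2 - √(L + (9 + L)/L))
(x(549) - 129268) + O(209, 149) = ((2 - √(1 + 549 + 9/549)) - 129268) + (-37 + 209) = ((2 - √(1 + 549 + 9*(1/549))) - 129268) + 172 = ((2 - √(1 + 549 + 1/61)) - 129268) + 172 = ((2 - √(33551/61)) - 129268) + 172 = ((2 - √2046611/61) - 129268) + 172 = (-129266 - √2046611/61) + 172 = -129094 - √2046611/61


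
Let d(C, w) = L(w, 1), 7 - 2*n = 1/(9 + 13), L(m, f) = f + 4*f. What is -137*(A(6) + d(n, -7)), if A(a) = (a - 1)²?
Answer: -4110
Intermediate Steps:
L(m, f) = 5*f
n = 153/44 (n = 7/2 - 1/(2*(9 + 13)) = 7/2 - ½/22 = 7/2 - ½*1/22 = 7/2 - 1/44 = 153/44 ≈ 3.4773)
d(C, w) = 5 (d(C, w) = 5*1 = 5)
A(a) = (-1 + a)²
-137*(A(6) + d(n, -7)) = -137*((-1 + 6)² + 5) = -137*(5² + 5) = -137*(25 + 5) = -137*30 = -4110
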